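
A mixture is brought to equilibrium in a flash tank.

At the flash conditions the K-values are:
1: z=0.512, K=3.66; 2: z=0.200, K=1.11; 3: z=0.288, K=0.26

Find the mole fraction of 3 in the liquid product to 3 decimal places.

x_3 = 0.644

Newton iteration, ψ⁰ = 0.5:
  ψ = 0.500: g = 0.2671, g' = -1.067 → ψ = 0.750
  ψ = 0.750: g = -0.0043, g' = -1.203 → ψ = 0.747
Converged at ψ = 0.747.
Compositions from xᵢ = zᵢ/(1+ψ(Kᵢ−1)), yᵢ = Kᵢxᵢ:
  1: x = 0.171, y = 0.627
  2: x = 0.185, y = 0.205
  3: x = 0.644, y = 0.167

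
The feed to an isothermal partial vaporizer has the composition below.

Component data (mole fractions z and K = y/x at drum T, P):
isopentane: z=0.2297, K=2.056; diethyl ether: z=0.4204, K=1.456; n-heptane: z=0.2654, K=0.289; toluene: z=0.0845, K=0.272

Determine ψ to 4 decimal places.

ψ = 0.3666

Rachford–Rice: g(ψ) = Σ zᵢ(Kᵢ−1)/(1+ψ(Kᵢ−1)) = 0.
Feasibility: ΣzᵢKᵢ = 1.1841, Σzᵢ/Kᵢ = 1.6295 — both > 1, two phases present.
Iterate (Newton) starting at ψ = 0.36:
  ψ = 0.3600: g = 0.00344, g' = -0.5236 → ψ = 0.3666
Converged at ψ = 0.3666.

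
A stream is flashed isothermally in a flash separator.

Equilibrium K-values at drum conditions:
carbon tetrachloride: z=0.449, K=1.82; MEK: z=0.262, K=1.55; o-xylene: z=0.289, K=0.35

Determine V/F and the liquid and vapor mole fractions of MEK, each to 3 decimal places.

V/F = 0.688, x_MEK = 0.190, y_MEK = 0.295

Iterate (Newton) starting at V/F = 0.48:
  V/F = 0.480: g = 0.1052, g' = -0.463 → V/F = 0.707
  V/F = 0.707: g = -0.0108, g' = -0.580 → V/F = 0.688
Converged at V/F = 0.688.
Compositions from xᵢ = zᵢ/(1+V/F(Kᵢ−1)), yᵢ = Kᵢxᵢ:
  carbon tetrachloride: x = 0.287, y = 0.522
  MEK: x = 0.190, y = 0.295
  o-xylene: x = 0.523, y = 0.183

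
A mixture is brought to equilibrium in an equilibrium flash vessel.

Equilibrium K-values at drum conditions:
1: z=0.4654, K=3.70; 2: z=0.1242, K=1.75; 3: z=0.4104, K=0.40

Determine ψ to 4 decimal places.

Newton iteration, ψ⁰ = 0.61:
  ψ = 0.6100: g = 0.15024, g' = -0.8847 → ψ = 0.7798
  ψ = 0.7798: g = 0.00064, g' = -0.9014 → ψ = 0.7805
Converged at ψ = 0.7805.

ψ = 0.7805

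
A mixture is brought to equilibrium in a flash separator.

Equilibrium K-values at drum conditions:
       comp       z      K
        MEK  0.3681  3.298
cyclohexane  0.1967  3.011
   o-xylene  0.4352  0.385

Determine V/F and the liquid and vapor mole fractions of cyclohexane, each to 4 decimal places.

V/F = 0.7199, x_cyclohexane = 0.0804, y_cyclohexane = 0.2420

Material balance + equilibrium reduce to Σ zᵢ(Kᵢ−1)/(1+V/F(Kᵢ−1)) = 0.
Check two-phase: ΣzᵢKᵢ = 1.9738 > 1 and Σzᵢ/Kᵢ = 1.3073 > 1, so g(0) = 0.9738 > 0 and g(1) = -0.3073 < 0.
Newton–Raphson from V/F = 0.36:
  V/F = 0.3600: g = 0.34862, g' = -1.1214 → V/F = 0.6709
  V/F = 0.6709: g = 0.04554, g' = -0.9221 → V/F = 0.7203
  V/F = 0.7203: g = -0.00036, g' = -0.9389 → V/F = 0.7199
Converged at V/F = 0.7199.
Compositions from xᵢ = zᵢ/(1+V/F(Kᵢ−1)), yᵢ = Kᵢxᵢ:
  MEK: x = 0.1387, y = 0.4574
  cyclohexane: x = 0.0804, y = 0.2420
  o-xylene: x = 0.7810, y = 0.3007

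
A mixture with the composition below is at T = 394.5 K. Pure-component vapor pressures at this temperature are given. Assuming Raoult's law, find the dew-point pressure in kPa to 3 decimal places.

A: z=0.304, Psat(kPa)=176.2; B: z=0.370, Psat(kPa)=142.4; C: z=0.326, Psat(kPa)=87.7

At the dew point ψ → 1, so Σzᵢ/Kᵢ = 1 with Kᵢ = Pᵢˢᵃᵗ/P ⇒ 1/P = Σzᵢ/Pᵢˢᵃᵗ.
1/P = 0.304/176.2 + 0.370/142.4 + 0.326/87.7 = 0.008041 ⇒ P = 124.365 kPa

Pdew = 124.365 kPa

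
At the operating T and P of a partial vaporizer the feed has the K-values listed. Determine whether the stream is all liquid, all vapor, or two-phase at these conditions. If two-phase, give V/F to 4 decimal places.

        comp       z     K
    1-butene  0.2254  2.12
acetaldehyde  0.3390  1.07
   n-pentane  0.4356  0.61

ΣzᵢKᵢ = 1.1063; Σzᵢ/Kᵢ = 1.1372.
Both exceed 1, so a two-phase solution exists.
Let ψ = V/F and solve Σ zᵢ(Kᵢ−1)/(1+ψ(Kᵢ−1)) = 0.
Newton–Raphson from ψ = 0.5:
  ψ = 0.5000: g = -0.02628, g' = -0.2200 → ψ = 0.3805
  ψ = 0.3805: g = 0.00064, g' = -0.2319 → ψ = 0.3833
Converged at ψ = 0.3833.

two-phase, V/F = 0.3833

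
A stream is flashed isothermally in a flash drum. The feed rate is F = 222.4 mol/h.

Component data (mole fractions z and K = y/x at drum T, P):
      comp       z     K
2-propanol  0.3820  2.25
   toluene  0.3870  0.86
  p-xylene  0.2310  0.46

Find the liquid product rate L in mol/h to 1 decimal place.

Let ψ = V/F and solve Σ zᵢ(Kᵢ−1)/(1+ψ(Kᵢ−1)) = 0.
Feasibility: ΣzᵢKᵢ = 1.2986, Σzᵢ/Kᵢ = 1.1220 — both > 1, two phases present.
Newton–Raphson from ψ = 0.5:
  ψ = 0.5000: g = 0.06471, g' = -0.3612 → ψ = 0.6792
  ψ = 0.6792: g = 0.00140, g' = -0.3518 → ψ = 0.6831
Converged at ψ = 0.6831.
Then V = ψ·F = 0.6831·222.4 = 151.9 mol/h and L = F − V = 70.5 mol/h.

L = 70.5 mol/h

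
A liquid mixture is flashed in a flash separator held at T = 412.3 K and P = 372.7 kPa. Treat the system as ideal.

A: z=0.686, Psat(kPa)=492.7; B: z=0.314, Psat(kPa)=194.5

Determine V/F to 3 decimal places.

V/F = 0.460

Raoult's law: Kᵢ = Pᵢˢᵃᵗ/P = Pᵢˢᵃᵗ/372.7.
  K_A = 492.7/372.7 = 1.32197, K_B = 194.5/372.7 = 0.52187
Material balance + equilibrium reduce to Σ zᵢ(Kᵢ−1)/(1+V/F(Kᵢ−1)) = 0.
Check two-phase: ΣzᵢKᵢ = 1.071 > 1 and Σzᵢ/Kᵢ = 1.121 > 1, so g(0) = 0.071 > 0 and g(1) = -0.121 < 0.
Newton–Raphson from V/F = 0.34:
  V/F = 0.340: g = 0.0198, g' = -0.160 → V/F = 0.464
  V/F = 0.464: g = -0.0007, g' = -0.172 → V/F = 0.460
Converged at V/F = 0.460.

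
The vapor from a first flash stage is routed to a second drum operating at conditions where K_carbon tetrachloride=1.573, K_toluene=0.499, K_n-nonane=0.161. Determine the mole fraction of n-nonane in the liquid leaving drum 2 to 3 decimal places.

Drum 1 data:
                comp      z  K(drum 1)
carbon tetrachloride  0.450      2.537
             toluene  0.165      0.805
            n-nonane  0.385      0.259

x_n-nonane (drum 2) = 0.256

Drum 1:
Let ψ₁ = V/F and solve Σ zᵢ(Kᵢ−1)/(1+ψ₁(Kᵢ−1)) = 0.
Feasibility: ΣzᵢKᵢ = 1.374, Σzᵢ/Kᵢ = 1.869 — both > 1, two phases present.
Iterate (Newton) starting at ψ₁ = 0.5:
  ψ₁ = 0.500: g = -0.0977, g' = -0.881 → ψ₁ = 0.389
  ψ₁ = 0.389: g = -0.0028, g' = -0.841 → ψ₁ = 0.386
Converged at ψ₁ = 0.386.
Drum-1 compositions:
  carbon tetrachloride: x = 0.283, y = 0.717
  toluene: x = 0.178, y = 0.144
  n-nonane: x = 0.539, y = 0.140
Drum-2 feed = drum-1 vapor: z₂ = (0.7168, 0.1436, 0.1396).
Drum 2:
Iterate (Newton) starting at ψ₂ = 0.49:
  ψ₂ = 0.490: g = 0.0264, g' = -0.490 → ψ₂ = 0.544
  ψ₂ = 0.544: g = -0.0012, g' = -0.537 → ψ₂ = 0.542
Converged at ψ₂ = 0.542.
  carbon tetrachloride: x = 0.547, y = 0.860
  toluene: x = 0.197, y = 0.098
  n-nonane: x = 0.256, y = 0.041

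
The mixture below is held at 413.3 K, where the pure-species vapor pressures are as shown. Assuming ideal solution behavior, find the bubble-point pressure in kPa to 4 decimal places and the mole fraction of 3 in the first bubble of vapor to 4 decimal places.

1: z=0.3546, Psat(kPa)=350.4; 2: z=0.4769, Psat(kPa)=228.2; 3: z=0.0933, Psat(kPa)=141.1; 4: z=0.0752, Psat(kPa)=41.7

At the bubble point ψ → 0, so ΣzᵢKᵢ = 1 with Kᵢ = Pᵢˢᵃᵗ/P ⇒ P = ΣzᵢPᵢˢᵃᵗ.
P = 0.3546·350.4 + 0.4769·228.2 + 0.0933·141.1 + 0.0752·41.7 = 249.3809 kPa
yᵢ = zᵢPᵢˢᵃᵗ/P ⇒ y_3 = 0.0933·141.1/249.3809 = 0.0528

Pbub = 249.3809 kPa, y_3 = 0.0528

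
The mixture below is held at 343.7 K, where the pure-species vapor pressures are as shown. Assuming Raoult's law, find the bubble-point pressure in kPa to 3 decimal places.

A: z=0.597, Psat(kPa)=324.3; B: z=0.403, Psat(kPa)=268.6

Pbub = 301.853 kPa

At the bubble point ψ → 0, so ΣzᵢKᵢ = 1 with Kᵢ = Pᵢˢᵃᵗ/P ⇒ P = ΣzᵢPᵢˢᵃᵗ.
P = 0.597·324.3 + 0.403·268.6 = 301.853 kPa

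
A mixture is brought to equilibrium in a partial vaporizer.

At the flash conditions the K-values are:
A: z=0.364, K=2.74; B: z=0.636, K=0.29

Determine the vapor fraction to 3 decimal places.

ψ = 0.147

Rachford–Rice: g(ψ) = Σ zᵢ(Kᵢ−1)/(1+ψ(Kᵢ−1)) = 0.
Feasibility: ΣzᵢKᵢ = 1.182, Σzᵢ/Kᵢ = 2.326 — both > 1, two phases present.
Binary case is linear: z₁(K₁−1)(1+ψ(K₂−1)) + z₂(K₂−1)(1+ψ(K₁−1)) = 0
⇒ ψ = [z₁(K₁−1)+z₂(K₂−1)] / [−(K₁−1)(K₂−1)] = 0.1818/1.2354 = 0.147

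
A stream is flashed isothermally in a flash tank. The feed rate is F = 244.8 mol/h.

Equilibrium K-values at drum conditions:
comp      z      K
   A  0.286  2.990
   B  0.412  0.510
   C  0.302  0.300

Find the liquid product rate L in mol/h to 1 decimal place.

Material balance + equilibrium reduce to Σ zᵢ(Kᵢ−1)/(1+V/F(Kᵢ−1)) = 0.
g(0) = ΣzᵢKᵢ − 1 = 0.156 and g(1) = 1 − Σzᵢ/Kᵢ = -0.910, so a root lies in (0, 1).
Newton iteration, V/F⁰ = 0.39:
  V/F = 0.390: g = -0.2199, g' = -0.790 → V/F = 0.112
  V/F = 0.112: g = 0.0227, g' = -1.043 → V/F = 0.133
  V/F = 0.133: g = 0.0005, g' = -1.000 → V/F = 0.134
Converged at V/F = 0.134.
Then V = V/F·F = 0.1340·244.8 = 32.8 mol/h and L = F − V = 212.0 mol/h.

L = 212.0 mol/h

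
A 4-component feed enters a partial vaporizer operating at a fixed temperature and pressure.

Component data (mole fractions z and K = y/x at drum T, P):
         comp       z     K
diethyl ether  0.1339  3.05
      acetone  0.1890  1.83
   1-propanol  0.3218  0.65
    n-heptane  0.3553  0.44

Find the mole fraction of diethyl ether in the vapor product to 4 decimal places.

y_diethyl ether = 0.3018

Material balance + equilibrium reduce to Σ zᵢ(Kᵢ−1)/(1+ψ(Kᵢ−1)) = 0.
Check two-phase: ΣzᵢKᵢ = 1.1198 > 1 and Σzᵢ/Kᵢ = 1.4498 > 1, so g(0) = 0.1198 > 0 and g(1) = -0.4498 < 0.
Iterate (Newton) starting at ψ = 0.5:
  ψ = 0.5000: g = -0.16645, g' = -0.4751 → ψ = 0.1497
  ψ = 0.1497: g = 0.01356, g' = -0.6092 → ψ = 0.1719
  ψ = 0.1719: g = 0.00024, g' = -0.5884 → ψ = 0.1723
Converged at ψ = 0.1723.
Compositions from xᵢ = zᵢ/(1+ψ(Kᵢ−1)), yᵢ = Kᵢxᵢ:
  diethyl ether: x = 0.0989, y = 0.3018
  acetone: x = 0.1653, y = 0.3026
  1-propanol: x = 0.3425, y = 0.2226
  n-heptane: x = 0.3932, y = 0.1730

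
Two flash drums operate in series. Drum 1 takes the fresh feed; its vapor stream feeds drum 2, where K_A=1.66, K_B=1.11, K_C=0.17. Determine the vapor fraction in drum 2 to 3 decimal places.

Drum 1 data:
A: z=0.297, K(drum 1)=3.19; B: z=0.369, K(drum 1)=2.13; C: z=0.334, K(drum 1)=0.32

Drum 1:
Rachford–Rice: g(ψ₁) = Σ zᵢ(Kᵢ−1)/(1+ψ₁(Kᵢ−1)) = 0.
g(0) = ΣzᵢKᵢ − 1 = 0.840 and g(1) = 1 − Σzᵢ/Kᵢ = -0.310, so a root lies in (0, 1).
Newton–Raphson from ψ₁ = 0.5:
  ψ₁ = 0.500: g = 0.2328, g' = -0.871 → ψ₁ = 0.767
  ψ₁ = 0.767: g = -0.0087, g' = -1.008 → ψ₁ = 0.758
Converged at ψ₁ = 0.758.
Drum-1 compositions:
  A: x = 0.112, y = 0.356
  B: x = 0.199, y = 0.423
  C: x = 0.690, y = 0.221
Drum-2 feed = drum-1 vapor: z₂ = (0.3561, 0.4232, 0.2207).
Drum 2:
Material balance + equilibrium reduce to Σ zᵢ(Kᵢ−1)/(1+ψ₂(Kᵢ−1)) = 0.
Check two-phase: ΣzᵢKᵢ = 1.098 > 1 and Σzᵢ/Kᵢ = 1.894 > 1, so g(0) = 0.098 > 0 and g(1) = -0.894 < 0.
Newton–Raphson from ψ₂ = 0.61:
  ψ₂ = 0.610: g = -0.1599, g' = -0.707 → ψ₂ = 0.384
  ψ₂ = 0.384: g = -0.0367, g' = -0.431 → ψ₂ = 0.299
  ψ₂ = 0.299: g = -0.0022, g' = -0.382 → ψ₂ = 0.293
Converged at ψ₂ = 0.293.
  A: x = 0.298, y = 0.495
  B: x = 0.410, y = 0.455
  C: x = 0.292, y = 0.050

V/F (drum 2) = 0.293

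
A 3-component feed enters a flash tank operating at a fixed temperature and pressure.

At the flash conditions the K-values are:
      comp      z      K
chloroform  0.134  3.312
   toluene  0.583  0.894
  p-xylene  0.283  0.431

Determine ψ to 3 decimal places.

Let ψ = V/F and solve Σ zᵢ(Kᵢ−1)/(1+ψ(Kᵢ−1)) = 0.
Feasibility: ΣzᵢKᵢ = 1.087, Σzᵢ/Kᵢ = 1.349 — both > 1, two phases present.
Newton iteration, ψ⁰ = 0.5:
  ψ = 0.500: g = -0.1466, g' = -0.340 → ψ = 0.069
  ψ = 0.069: g = 0.0372, g' = -0.638 → ψ = 0.127
  ψ = 0.127: g = 0.0030, g' = -0.541 → ψ = 0.133
Converged at ψ = 0.133.

ψ = 0.133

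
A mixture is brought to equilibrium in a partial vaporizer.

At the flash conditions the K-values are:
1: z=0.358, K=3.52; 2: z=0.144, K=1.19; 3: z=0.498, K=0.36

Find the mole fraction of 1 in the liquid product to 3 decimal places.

x_1 = 0.168

Rachford–Rice: g(ψ) = Σ zᵢ(Kᵢ−1)/(1+ψ(Kᵢ−1)) = 0.
Check two-phase: ΣzᵢKᵢ = 1.611 > 1 and Σzᵢ/Kᵢ = 1.606 > 1, so g(0) = 0.611 > 0 and g(1) = -0.606 < 0.
Newton–Raphson from ψ = 0.5:
  ψ = 0.500: g = -0.0445, g' = -0.891 → ψ = 0.450
Converged at ψ = 0.450.
Compositions from xᵢ = zᵢ/(1+ψ(Kᵢ−1)), yᵢ = Kᵢxᵢ:
  1: x = 0.168, y = 0.590
  2: x = 0.133, y = 0.158
  3: x = 0.700, y = 0.252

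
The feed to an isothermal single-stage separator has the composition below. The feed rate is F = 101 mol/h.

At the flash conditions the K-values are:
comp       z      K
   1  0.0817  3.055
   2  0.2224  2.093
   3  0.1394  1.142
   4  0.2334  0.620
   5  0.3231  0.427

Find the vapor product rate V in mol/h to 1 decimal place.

Let ψ = V/F and solve Σ zᵢ(Kᵢ−1)/(1+ψ(Kᵢ−1)) = 0.
Feasibility: ΣzᵢKᵢ = 1.1569, Σzᵢ/Kᵢ = 1.3882 — both > 1, two phases present.
Newton–Raphson from ψ = 0.45:
  ψ = 0.4500: g = -0.08767, g' = -0.4566 → ψ = 0.2580
  ψ = 0.2580: g = 0.00284, g' = -0.4991 → ψ = 0.2637
Converged at ψ = 0.2637.
Then V = ψ·F = 0.2637·101 = 26.6 mol/h and L = F − V = 74.4 mol/h.

V = 26.6 mol/h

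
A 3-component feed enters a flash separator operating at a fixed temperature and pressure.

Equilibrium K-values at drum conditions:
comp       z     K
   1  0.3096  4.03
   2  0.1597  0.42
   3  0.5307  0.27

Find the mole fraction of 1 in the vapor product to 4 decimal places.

y_1 = 0.7531

Material balance + equilibrium reduce to Σ zᵢ(Kᵢ−1)/(1+V/F(Kᵢ−1)) = 0.
Check two-phase: ΣzᵢKᵢ = 1.4581 > 1 and Σzᵢ/Kᵢ = 2.4226 > 1, so g(0) = 0.4581 > 0 and g(1) = -1.4226 < 0.
Newton iteration, V/F⁰ = 0.5:
  V/F = 0.5000: g = -0.36756, g' = -1.2573 → V/F = 0.2077
  V/F = 0.2077: g = 0.01384, g' = -1.5332 → V/F = 0.2167
  V/F = 0.2167: g = 0.00013, g' = -1.5051 → V/F = 0.2168
Converged at V/F = 0.2168.
Compositions from xᵢ = zᵢ/(1+V/F(Kᵢ−1)), yᵢ = Kᵢxᵢ:
  1: x = 0.1869, y = 0.7531
  2: x = 0.1827, y = 0.0767
  3: x = 0.6305, y = 0.1702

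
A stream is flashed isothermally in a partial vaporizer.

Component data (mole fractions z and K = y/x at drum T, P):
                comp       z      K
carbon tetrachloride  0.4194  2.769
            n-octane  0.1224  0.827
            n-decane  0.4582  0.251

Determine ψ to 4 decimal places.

ψ = 0.3199

Let ψ = V/F and solve Σ zᵢ(Kᵢ−1)/(1+ψ(Kᵢ−1)) = 0.
g(0) = ΣzᵢKᵢ − 1 = 0.3776 and g(1) = 1 − Σzᵢ/Kᵢ = -1.1250, so a root lies in (0, 1).
Newton iteration, ψ⁰ = 0.52:
  ψ = 0.5200: g = -0.19896, g' = -1.0501 → ψ = 0.3305
  ψ = 0.3305: g = -0.01040, g' = -0.9808 → ψ = 0.3199
Converged at ψ = 0.3199.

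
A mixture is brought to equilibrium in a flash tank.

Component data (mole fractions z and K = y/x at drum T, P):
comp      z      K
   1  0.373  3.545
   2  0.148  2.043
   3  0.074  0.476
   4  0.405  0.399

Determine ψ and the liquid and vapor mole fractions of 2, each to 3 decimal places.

ψ = 0.640, x_2 = 0.089, y_2 = 0.181

Material balance + equilibrium reduce to Σ zᵢ(Kᵢ−1)/(1+ψ(Kᵢ−1)) = 0.
Check two-phase: ΣzᵢKᵢ = 1.821 > 1 and Σzᵢ/Kᵢ = 1.348 > 1, so g(0) = 0.821 > 0 and g(1) = -0.348 < 0.
Iterate (Newton) starting at ψ = 0.5:
  ψ = 0.500: g = 0.1187, g' = -0.874 → ψ = 0.636
  ψ = 0.636: g = 0.0033, g' = -0.840 → ψ = 0.640
Converged at ψ = 0.640.
Compositions from xᵢ = zᵢ/(1+ψ(Kᵢ−1)), yᵢ = Kᵢxᵢ:
  1: x = 0.142, y = 0.503
  2: x = 0.089, y = 0.181
  3: x = 0.111, y = 0.053
  4: x = 0.658, y = 0.263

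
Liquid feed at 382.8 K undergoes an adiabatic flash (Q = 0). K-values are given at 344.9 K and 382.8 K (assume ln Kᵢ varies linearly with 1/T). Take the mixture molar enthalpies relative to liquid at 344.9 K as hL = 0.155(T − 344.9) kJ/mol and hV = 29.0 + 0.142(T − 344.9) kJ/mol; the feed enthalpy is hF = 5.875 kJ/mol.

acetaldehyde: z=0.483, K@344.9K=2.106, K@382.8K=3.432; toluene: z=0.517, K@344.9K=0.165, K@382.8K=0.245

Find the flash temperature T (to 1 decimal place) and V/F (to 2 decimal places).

Adiabatic flash: solve Rachford–Rice at each trial T, then check hF = ψ·hV(T) + (1−ψ)·hL(T).
  T = 344.9 K: K = (2.106, 0.165), RR gives ψ = 0.111, H_out = 3.219 kJ/mol
  T = 382.8 K: K = (3.432, 0.245), RR gives ψ = 0.427, H_out = 18.051 kJ/mol
  T = 363.9 K: K = (2.725, 0.203), RR gives ψ = 0.306, H_out = 11.756 kJ/mol
  T = 354.4 K: K = (2.404, 0.184), RR gives ψ = 0.223, H_out = 7.922 kJ/mol
  T = 349.6 K: K = (2.250, 0.174), RR gives ψ = 0.171, H_out = 5.687 kJ/mol
  T = 352.0 K: K = (2.326, 0.179), RR gives ψ = 0.198, H_out = 6.835 kJ/mol
Linear interpolation between T = 349.6 (H_out = 5.687) and T = 352.0 (H_out = 6.835) on hF = 5.875 gives T ≈ 350.0 K, at which ψ = 0.18.

T = 350.0 K, V/F = 0.18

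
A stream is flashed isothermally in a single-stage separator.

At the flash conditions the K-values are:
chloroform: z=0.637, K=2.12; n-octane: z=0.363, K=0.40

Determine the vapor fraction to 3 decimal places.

Let ψ = V/F and solve Σ zᵢ(Kᵢ−1)/(1+ψ(Kᵢ−1)) = 0.
Check two-phase: ΣzᵢKᵢ = 1.496 > 1 and Σzᵢ/Kᵢ = 1.208 > 1, so g(0) = 0.496 > 0 and g(1) = -0.208 < 0.
Binary case is linear: z₁(K₁−1)(1+ψ(K₂−1)) + z₂(K₂−1)(1+ψ(K₁−1)) = 0
⇒ ψ = [z₁(K₁−1)+z₂(K₂−1)] / [−(K₁−1)(K₂−1)] = 0.4956/0.6720 = 0.738

ψ = 0.738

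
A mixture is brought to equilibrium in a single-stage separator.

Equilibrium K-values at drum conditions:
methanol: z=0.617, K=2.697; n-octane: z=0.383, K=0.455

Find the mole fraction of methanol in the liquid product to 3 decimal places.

x_methanol = 0.243

Material balance + equilibrium reduce to Σ zᵢ(Kᵢ−1)/(1+V/F(Kᵢ−1)) = 0.
Feasibility: ΣzᵢKᵢ = 1.838, Σzᵢ/Kᵢ = 1.071 — both > 1, two phases present.
Newton–Raphson from V/F = 0.5:
  V/F = 0.500: g = 0.2795, g' = -0.735 → V/F = 0.880
  V/F = 0.880: g = 0.0186, g' = -0.706 → V/F = 0.907
  V/F = 0.907: g = -0.0002, g' = -0.720 → V/F = 0.906
Converged at V/F = 0.906.
Compositions from xᵢ = zᵢ/(1+V/F(Kᵢ−1)), yᵢ = Kᵢxᵢ:
  methanol: x = 0.243, y = 0.656
  n-octane: x = 0.757, y = 0.344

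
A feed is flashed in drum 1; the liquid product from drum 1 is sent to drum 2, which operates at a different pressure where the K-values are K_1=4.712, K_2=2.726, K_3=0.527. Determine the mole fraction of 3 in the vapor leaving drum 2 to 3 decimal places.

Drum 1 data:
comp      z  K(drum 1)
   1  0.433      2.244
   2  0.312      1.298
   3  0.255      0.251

Drum 1:
Material balance + equilibrium reduce to Σ zᵢ(Kᵢ−1)/(1+ψ₁(Kᵢ−1)) = 0.
Check two-phase: ΣzᵢKᵢ = 1.441 > 1 and Σzᵢ/Kᵢ = 1.449 > 1, so g(0) = 0.441 > 0 and g(1) = -0.449 < 0.
Iterate (Newton) starting at ψ₁ = 0.32:
  ψ₁ = 0.320: g = 0.2190, g' = -0.613 → ψ₁ = 0.677
  ψ₁ = 0.677: g = -0.0177, g' = -0.805 → ψ₁ = 0.655
Converged at ψ₁ = 0.655.
Drum-1 compositions:
  1: x = 0.239, y = 0.536
  2: x = 0.261, y = 0.339
  3: x = 0.500, y = 0.126
Drum-2 feed = drum-1 liquid: z₂ = (0.2387, 0.2611, 0.5003).
Drum 2:
Rachford–Rice: g(ψ₂) = Σ zᵢ(Kᵢ−1)/(1+ψ₂(Kᵢ−1)) = 0.
Check two-phase: ΣzᵢKᵢ = 2.100 > 1 and Σzᵢ/Kᵢ = 1.096 > 1, so g(0) = 1.100 > 0 and g(1) = -0.096 < 0.
Iterate (Newton) starting at ψ₂ = 0.5:
  ψ₂ = 0.500: g = 0.2422, g' = -0.819 → ψ₂ = 0.796
  ψ₂ = 0.796: g = 0.0346, g' = -0.636 → ψ₂ = 0.850
Converged at ψ₂ = 0.850.
  1: x = 0.057, y = 0.271
  2: x = 0.106, y = 0.288
  3: x = 0.837, y = 0.441

y_3 (drum 2) = 0.441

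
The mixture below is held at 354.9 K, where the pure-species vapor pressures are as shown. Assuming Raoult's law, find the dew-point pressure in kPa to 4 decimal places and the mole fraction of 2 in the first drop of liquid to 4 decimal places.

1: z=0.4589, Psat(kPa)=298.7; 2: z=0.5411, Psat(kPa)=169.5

Pdew = 211.4766 kPa, x_2 = 0.6751

At the dew point ψ → 1, so Σzᵢ/Kᵢ = 1 with Kᵢ = Pᵢˢᵃᵗ/P ⇒ 1/P = Σzᵢ/Pᵢˢᵃᵗ.
1/P = 0.4589/298.7 + 0.5411/169.5 = 0.0047287 ⇒ P = 211.4766 kPa
xᵢ = zᵢP/Pᵢˢᵃᵗ ⇒ x_2 = 0.5411·211.4766/169.5 = 0.6751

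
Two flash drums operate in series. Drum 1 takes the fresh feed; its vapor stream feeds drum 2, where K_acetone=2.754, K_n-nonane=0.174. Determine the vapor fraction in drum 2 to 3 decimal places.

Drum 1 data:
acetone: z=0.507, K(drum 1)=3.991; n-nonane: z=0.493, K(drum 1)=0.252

V/F (drum 2) = 0.852

Drum 1:
Let ψ₁ = V/F and solve Σ zᵢ(Kᵢ−1)/(1+ψ₁(Kᵢ−1)) = 0.
Check two-phase: ΣzᵢKᵢ = 2.148 > 1 and Σzᵢ/Kᵢ = 2.083 > 1, so g(0) = 1.148 > 0 and g(1) = -1.083 < 0.
Binary case is linear: z₁(K₁−1)(1+ψ₁(K₂−1)) + z₂(K₂−1)(1+ψ₁(K₁−1)) = 0
⇒ ψ₁ = [z₁(K₁−1)+z₂(K₂−1)] / [−(K₁−1)(K₂−1)] = 1.1477/2.2373 = 0.513
Drum-1 compositions:
  acetone: x = 0.200, y = 0.798
  n-nonane: x = 0.800, y = 0.202
Drum-2 feed = drum-1 vapor: z₂ = (0.7984, 0.2016).
Drum 2:
Let ψ₂ = V/F and solve Σ zᵢ(Kᵢ−1)/(1+ψ₂(Kᵢ−1)) = 0.
g(0) = ΣzᵢKᵢ − 1 = 1.234 and g(1) = 1 − Σzᵢ/Kᵢ = -0.448, so a root lies in (0, 1).
Iterate (Newton) starting at ψ₂ = 0.5:
  ψ₂ = 0.500: g = 0.4624, g' = -1.096 → ψ₂ = 0.922
  ψ₂ = 0.922: g = -0.1627, g' = -2.775 → ψ₂ = 0.863
  ψ₂ = 0.863: g = -0.0230, g' = -2.058 → ψ₂ = 0.852
Converged at ψ₂ = 0.852.
  acetone: x = 0.320, y = 0.882
  n-nonane: x = 0.680, y = 0.118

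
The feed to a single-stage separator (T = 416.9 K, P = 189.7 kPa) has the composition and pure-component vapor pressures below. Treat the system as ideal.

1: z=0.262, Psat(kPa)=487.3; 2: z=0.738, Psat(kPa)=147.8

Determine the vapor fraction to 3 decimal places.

Raoult's law: Kᵢ = Pᵢˢᵃᵗ/P = Pᵢˢᵃᵗ/189.7.
  K_1 = 487.3/189.7 = 2.56879, K_2 = 147.8/189.7 = 0.77912
Binary case is linear: z₁(K₁−1)(1+ψ(K₂−1)) + z₂(K₂−1)(1+ψ(K₁−1)) = 0
⇒ ψ = [z₁(K₁−1)+z₂(K₂−1)] / [−(K₁−1)(K₂−1)] = 0.2480/0.3465 = 0.716

ψ = 0.716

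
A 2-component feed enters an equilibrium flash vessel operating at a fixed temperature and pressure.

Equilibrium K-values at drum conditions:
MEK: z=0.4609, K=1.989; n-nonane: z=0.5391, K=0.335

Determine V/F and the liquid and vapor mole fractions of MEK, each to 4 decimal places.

V/F = 0.1480, x_MEK = 0.4021, y_MEK = 0.7997

Material balance + equilibrium reduce to Σ zᵢ(Kᵢ−1)/(1+V/F(Kᵢ−1)) = 0.
g(0) = ΣzᵢKᵢ − 1 = 0.0973 and g(1) = 1 − Σzᵢ/Kᵢ = -0.8410, so a root lies in (0, 1).
Binary case is linear: z₁(K₁−1)(1+V/F(K₂−1)) + z₂(K₂−1)(1+V/F(K₁−1)) = 0
⇒ V/F = [z₁(K₁−1)+z₂(K₂−1)] / [−(K₁−1)(K₂−1)] = 0.09733/0.65769 = 0.1480
Compositions from xᵢ = zᵢ/(1+V/F(Kᵢ−1)), yᵢ = Kᵢxᵢ:
  MEK: x = 0.4021, y = 0.7997
  n-nonane: x = 0.5979, y = 0.2003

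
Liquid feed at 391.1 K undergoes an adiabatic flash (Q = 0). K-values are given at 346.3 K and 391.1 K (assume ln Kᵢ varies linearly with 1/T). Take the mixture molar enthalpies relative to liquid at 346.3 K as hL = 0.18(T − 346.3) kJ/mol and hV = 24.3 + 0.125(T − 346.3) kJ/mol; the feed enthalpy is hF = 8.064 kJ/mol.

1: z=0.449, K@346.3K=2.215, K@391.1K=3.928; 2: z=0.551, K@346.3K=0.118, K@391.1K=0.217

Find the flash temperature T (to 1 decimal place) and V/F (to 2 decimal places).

T = 362.7 K, V/F = 0.22

Adiabatic flash: solve Rachford–Rice at each trial T, then check hF = ψ·hV(T) + (1−ψ)·hL(T).
  T = 346.3 K: K = (2.215, 0.118), RR gives ψ = 0.056, H_out = 1.350 kJ/mol
  T = 391.1 K: K = (3.928, 0.217), RR gives ψ = 0.385, H_out = 16.476 kJ/mol
  T = 368.7 K: K = (3.001, 0.163), RR gives ψ = 0.261, H_out = 10.056 kJ/mol
  T = 357.5 K: K = (2.591, 0.139), RR gives ψ = 0.175, H_out = 6.169 kJ/mol
  T = 363.1 K: K = (2.792, 0.151), RR gives ψ = 0.221, H_out = 8.197 kJ/mol
  T = 360.3 K: K = (2.690, 0.145), RR gives ψ = 0.199, H_out = 7.207 kJ/mol
  T = 361.7 K: K = (2.741, 0.148), RR gives ψ = 0.210, H_out = 7.707 kJ/mol
Linear interpolation between T = 361.7 (H_out = 7.707) and T = 363.1 (H_out = 8.197) on hF = 8.064 gives T ≈ 362.7 K, at which ψ = 0.22.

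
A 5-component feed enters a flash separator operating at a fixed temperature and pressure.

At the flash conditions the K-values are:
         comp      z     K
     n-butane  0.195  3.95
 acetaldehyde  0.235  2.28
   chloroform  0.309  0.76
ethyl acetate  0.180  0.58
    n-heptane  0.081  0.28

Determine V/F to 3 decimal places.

Rachford–Rice: g(V/F) = Σ zᵢ(Kᵢ−1)/(1+V/F(Kᵢ−1)) = 0.
Feasibility: ΣzᵢKᵢ = 1.668, Σzᵢ/Kᵢ = 1.159 — both > 1, two phases present.
Newton–Raphson from V/F = 0.5:
  V/F = 0.500: g = 0.1447, g' = -0.597 → V/F = 0.743
  V/F = 0.743: g = 0.0090, g' = -0.555 → V/F = 0.759
Converged at V/F = 0.759.

V/F = 0.759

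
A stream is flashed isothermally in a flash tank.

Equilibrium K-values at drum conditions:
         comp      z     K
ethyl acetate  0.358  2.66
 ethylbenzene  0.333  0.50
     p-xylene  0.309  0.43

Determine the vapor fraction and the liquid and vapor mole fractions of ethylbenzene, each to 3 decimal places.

ψ = 0.284, x_ethylbenzene = 0.388, y_ethylbenzene = 0.194

Let ψ = V/F and solve Σ zᵢ(Kᵢ−1)/(1+ψ(Kᵢ−1)) = 0.
Feasibility: ΣzᵢKᵢ = 1.252, Σzᵢ/Kᵢ = 1.519 — both > 1, two phases present.
Newton iteration, ψ⁰ = 0.36:
  ψ = 0.360: g = -0.0527, g' = -0.669 → ψ = 0.281
  ψ = 0.281: g = 0.0016, g' = -0.714 → ψ = 0.284
Converged at ψ = 0.284.
Compositions from xᵢ = zᵢ/(1+ψ(Kᵢ−1)), yᵢ = Kᵢxᵢ:
  ethyl acetate: x = 0.243, y = 0.648
  ethylbenzene: x = 0.388, y = 0.194
  p-xylene: x = 0.369, y = 0.158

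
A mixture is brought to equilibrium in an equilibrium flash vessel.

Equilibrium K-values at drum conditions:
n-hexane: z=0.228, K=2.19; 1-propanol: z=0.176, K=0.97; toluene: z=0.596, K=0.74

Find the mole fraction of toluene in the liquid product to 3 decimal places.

Material balance + equilibrium reduce to Σ zᵢ(Kᵢ−1)/(1+β(Kᵢ−1)) = 0.
Feasibility: ΣzᵢKᵢ = 1.111, Σzᵢ/Kᵢ = 1.091 — both > 1, two phases present.
Newton iteration, β⁰ = 0.5:
  β = 0.500: g = -0.0134, g' = -0.180 → β = 0.426
  β = 0.426: g = 0.0005, g' = -0.193 → β = 0.428
Converged at β = 0.428.
Compositions from xᵢ = zᵢ/(1+β(Kᵢ−1)), yᵢ = Kᵢxᵢ:
  n-hexane: x = 0.151, y = 0.331
  1-propanol: x = 0.178, y = 0.173
  toluene: x = 0.671, y = 0.496

x_toluene = 0.671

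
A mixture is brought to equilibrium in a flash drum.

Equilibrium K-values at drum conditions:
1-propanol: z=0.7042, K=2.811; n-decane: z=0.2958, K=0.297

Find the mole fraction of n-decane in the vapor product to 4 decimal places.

Rachford–Rice: g(β) = Σ zᵢ(Kᵢ−1)/(1+β(Kᵢ−1)) = 0.
Feasibility: ΣzᵢKᵢ = 2.0674, Σzᵢ/Kᵢ = 1.2465 — both > 1, two phases present.
Binary case is linear: z₁(K₁−1)(1+β(K₂−1)) + z₂(K₂−1)(1+β(K₁−1)) = 0
⇒ β = [z₁(K₁−1)+z₂(K₂−1)] / [−(K₁−1)(K₂−1)] = 1.06736/1.27313 = 0.8384
Compositions from xᵢ = zᵢ/(1+β(Kᵢ−1)), yᵢ = Kᵢxᵢ:
  1-propanol: x = 0.2796, y = 0.7861
  n-decane: x = 0.7204, y = 0.2139

y_n-decane = 0.2139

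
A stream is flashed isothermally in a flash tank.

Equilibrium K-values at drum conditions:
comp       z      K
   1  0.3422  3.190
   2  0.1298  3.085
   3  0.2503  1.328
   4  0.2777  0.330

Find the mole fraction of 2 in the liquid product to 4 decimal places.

x_2 = 0.0471

Let ψ = V/F and solve Σ zᵢ(Kᵢ−1)/(1+ψ(Kᵢ−1)) = 0.
g(0) = ΣzᵢKᵢ − 1 = 0.9161 and g(1) = 1 − Σzᵢ/Kᵢ = -0.1793, so a root lies in (0, 1).
Iterate (Newton) starting at ψ = 0.5:
  ψ = 0.5000: g = 0.28096, g' = -0.8110 → ψ = 0.8465
  ψ = 0.8465: g = -0.00507, g' = -0.9571 → ψ = 0.8412
  ψ = 0.8412: g = -0.00002, g' = -0.9486 → ψ = 0.8411
Converged at ψ = 0.8411.
Compositions from xᵢ = zᵢ/(1+ψ(Kᵢ−1)), yᵢ = Kᵢxᵢ:
  1: x = 0.1204, y = 0.3841
  2: x = 0.0471, y = 0.1454
  3: x = 0.1962, y = 0.2605
  4: x = 0.6363, y = 0.2100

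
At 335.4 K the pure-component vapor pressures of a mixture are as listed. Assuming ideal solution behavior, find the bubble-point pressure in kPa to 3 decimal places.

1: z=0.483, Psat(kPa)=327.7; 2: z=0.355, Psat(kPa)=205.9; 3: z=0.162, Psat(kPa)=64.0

Pbub = 241.742 kPa

At the bubble point ψ → 0, so ΣzᵢKᵢ = 1 with Kᵢ = Pᵢˢᵃᵗ/P ⇒ P = ΣzᵢPᵢˢᵃᵗ.
P = 0.483·327.7 + 0.355·205.9 + 0.162·64.0 = 241.742 kPa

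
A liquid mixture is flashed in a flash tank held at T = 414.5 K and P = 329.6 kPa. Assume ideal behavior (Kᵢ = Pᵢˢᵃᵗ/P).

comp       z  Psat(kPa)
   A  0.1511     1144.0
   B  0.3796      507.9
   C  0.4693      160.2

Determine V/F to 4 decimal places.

V/F = 0.5084

Raoult's law: Kᵢ = Pᵢˢᵃᵗ/P = Pᵢˢᵃᵗ/329.6.
  K_A = 1144.0/329.6 = 3.470874, K_B = 507.9/329.6 = 1.540959, K_C = 160.2/329.6 = 0.486044
Material balance + equilibrium reduce to Σ zᵢ(Kᵢ−1)/(1+V/F(Kᵢ−1)) = 0.
g(0) = ΣzᵢKᵢ − 1 = 0.3375 and g(1) = 1 − Σzᵢ/Kᵢ = -0.2554, so a root lies in (0, 1).
Newton iteration, V/F⁰ = 0.47:
  V/F = 0.4700: g = 0.01844, g' = -0.4836 → V/F = 0.5081
  V/F = 0.5081: g = 0.00014, g' = -0.4768 → V/F = 0.5084
Converged at V/F = 0.5084.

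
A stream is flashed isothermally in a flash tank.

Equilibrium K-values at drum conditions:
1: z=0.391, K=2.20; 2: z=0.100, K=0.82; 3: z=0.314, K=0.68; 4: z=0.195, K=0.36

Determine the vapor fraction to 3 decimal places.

Newton iteration, ψ⁰ = 0.48:
  ψ = 0.480: g = -0.0208, g' = -0.442 → ψ = 0.433
Converged at ψ = 0.433.

ψ = 0.433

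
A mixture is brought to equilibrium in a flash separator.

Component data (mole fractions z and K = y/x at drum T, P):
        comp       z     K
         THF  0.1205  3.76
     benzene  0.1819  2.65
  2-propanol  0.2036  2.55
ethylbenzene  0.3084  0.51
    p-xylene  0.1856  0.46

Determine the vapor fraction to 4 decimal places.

Rachford–Rice: g(ψ) = Σ zᵢ(Kᵢ−1)/(1+ψ(Kᵢ−1)) = 0.
Feasibility: ΣzᵢKᵢ = 1.6970, Σzᵢ/Kᵢ = 1.1887 — both > 1, two phases present.
Iterate (Newton) starting at ψ = 0.5:
  ψ = 0.5000: g = 0.14454, g' = -0.6975 → ψ = 0.7072
  ψ = 0.7072: g = 0.00831, g' = -0.6372 → ψ = 0.7203
Converged at ψ = 0.7203.

ψ = 0.7203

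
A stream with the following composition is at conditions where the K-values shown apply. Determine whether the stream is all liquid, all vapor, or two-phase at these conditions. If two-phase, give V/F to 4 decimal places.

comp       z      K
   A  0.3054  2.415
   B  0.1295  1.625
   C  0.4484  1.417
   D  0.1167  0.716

ΣzᵢKᵢ = 1.6669; Σzᵢ/Kᵢ = 0.6856.
Since Σzᵢ/Kᵢ < 1 the mixture is above its dew point — single vapor phase.

all vapor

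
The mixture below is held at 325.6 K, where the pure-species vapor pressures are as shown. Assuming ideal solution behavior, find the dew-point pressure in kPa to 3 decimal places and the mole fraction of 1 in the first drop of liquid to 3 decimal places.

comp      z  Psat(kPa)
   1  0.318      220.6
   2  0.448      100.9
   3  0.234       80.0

Pdew = 113.552 kPa, x_1 = 0.164

At the dew point ψ → 1, so Σzᵢ/Kᵢ = 1 with Kᵢ = Pᵢˢᵃᵗ/P ⇒ 1/P = Σzᵢ/Pᵢˢᵃᵗ.
1/P = 0.318/220.6 + 0.448/100.9 + 0.234/80.0 = 0.008807 ⇒ P = 113.552 kPa
xᵢ = zᵢP/Pᵢˢᵃᵗ ⇒ x_1 = 0.318·113.552/220.6 = 0.164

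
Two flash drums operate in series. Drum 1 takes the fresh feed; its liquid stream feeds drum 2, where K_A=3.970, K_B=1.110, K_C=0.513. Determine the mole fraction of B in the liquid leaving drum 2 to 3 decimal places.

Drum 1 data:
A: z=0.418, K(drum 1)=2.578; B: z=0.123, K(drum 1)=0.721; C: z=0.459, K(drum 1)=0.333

x_B (drum 2) = 0.129

Drum 1:
Rachford–Rice: g(ψ₁) = Σ zᵢ(Kᵢ−1)/(1+ψ₁(Kᵢ−1)) = 0.
g(0) = ΣzᵢKᵢ − 1 = 0.319 and g(1) = 1 − Σzᵢ/Kᵢ = -0.711, so a root lies in (0, 1).
Newton iteration, ψ₁⁰ = 0.5:
  ψ₁ = 0.500: g = -0.1305, g' = -0.798 → ψ₁ = 0.336
  ψ₁ = 0.336: g = -0.0017, g' = -0.795 → ψ₁ = 0.334
Converged at ψ₁ = 0.334.
Drum-1 compositions:
  A: x = 0.274, y = 0.705
  B: x = 0.136, y = 0.098
  C: x = 0.591, y = 0.197
Drum-2 feed = drum-1 liquid: z₂ = (0.2737, 0.1356, 0.5907).
Drum 2:
Material balance + equilibrium reduce to Σ zᵢ(Kᵢ−1)/(1+ψ₂(Kᵢ−1)) = 0.
Feasibility: ΣzᵢKᵢ = 1.540, Σzᵢ/Kᵢ = 1.343 — both > 1, two phases present.
Newton–Raphson from ψ₂ = 0.68:
  ψ₂ = 0.680: g = -0.1470, g' = -0.579 → ψ₂ = 0.426
  ψ₂ = 0.426: g = 0.0100, g' = -0.695 → ψ₂ = 0.441
Converged at ψ₂ = 0.441.
  A: x = 0.119, y = 0.471
  B: x = 0.129, y = 0.144
  C: x = 0.752, y = 0.386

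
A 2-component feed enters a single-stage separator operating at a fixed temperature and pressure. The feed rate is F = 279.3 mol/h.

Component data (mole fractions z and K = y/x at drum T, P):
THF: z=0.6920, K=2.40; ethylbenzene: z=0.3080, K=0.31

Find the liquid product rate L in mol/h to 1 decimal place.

Iterate (Newton) starting at β = 0.36:
  β = 0.3600: g = 0.36139, g' = -0.8592 → β = 0.7806
  β = 0.7806: g = 0.00228, g' = -0.9985 → β = 0.7829
Converged at β = 0.7829.
Then V = β·F = 0.7829·279.3 = 218.7 mol/h and L = F − V = 60.6 mol/h.

L = 60.6 mol/h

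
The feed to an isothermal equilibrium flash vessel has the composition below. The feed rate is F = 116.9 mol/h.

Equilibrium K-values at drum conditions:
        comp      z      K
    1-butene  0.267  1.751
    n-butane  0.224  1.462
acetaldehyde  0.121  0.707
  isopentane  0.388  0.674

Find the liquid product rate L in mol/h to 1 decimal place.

Material balance + equilibrium reduce to Σ zᵢ(Kᵢ−1)/(1+V/F(Kᵢ−1)) = 0.
g(0) = ΣzᵢKᵢ − 1 = 0.142 and g(1) = 1 − Σzᵢ/Kᵢ = -0.053, so a root lies in (0, 1).
Iterate (Newton) starting at V/F = 0.5:
  V/F = 0.500: g = 0.0372, g' = -0.184 → V/F = 0.702
  V/F = 0.702: g = 0.0008, g' = -0.178 → V/F = 0.706
Converged at V/F = 0.706.
Then V = V/F·F = 0.7064·116.9 = 82.6 mol/h and L = F − V = 34.3 mol/h.

L = 34.3 mol/h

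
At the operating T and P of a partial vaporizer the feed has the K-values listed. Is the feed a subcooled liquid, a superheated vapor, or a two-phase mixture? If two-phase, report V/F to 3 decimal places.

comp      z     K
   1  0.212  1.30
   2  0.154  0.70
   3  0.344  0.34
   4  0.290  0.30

subcooled liquid

ΣzᵢKᵢ = 0.587; Σzᵢ/Kᵢ = 2.362.
Since ΣzᵢKᵢ < 1 the mixture is below its bubble point — single liquid phase.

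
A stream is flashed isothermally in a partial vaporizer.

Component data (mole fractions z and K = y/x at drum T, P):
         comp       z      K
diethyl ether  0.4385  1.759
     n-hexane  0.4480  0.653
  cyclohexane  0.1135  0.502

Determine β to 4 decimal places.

β = 0.4159

Rachford–Rice: g(β) = Σ zᵢ(Kᵢ−1)/(1+β(Kᵢ−1)) = 0.
Check two-phase: ΣzᵢKᵢ = 1.1208 > 1 and Σzᵢ/Kᵢ = 1.1614 > 1, so g(0) = 0.1208 > 0 and g(1) = -0.1614 < 0.
Newton iteration, β⁰ = 0.4:
  β = 0.4000: g = 0.00422, g' = -0.2653 → β = 0.4159
Converged at β = 0.4159.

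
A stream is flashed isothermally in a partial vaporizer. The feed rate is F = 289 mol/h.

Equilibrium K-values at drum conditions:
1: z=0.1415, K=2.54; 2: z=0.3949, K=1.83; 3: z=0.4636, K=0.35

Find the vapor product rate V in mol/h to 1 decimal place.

Let ψ = V/F and solve Σ zᵢ(Kᵢ−1)/(1+ψ(Kᵢ−1)) = 0.
Feasibility: ΣzᵢKᵢ = 1.2443, Σzᵢ/Kᵢ = 1.5961 — both > 1, two phases present.
Newton iteration, ψ⁰ = 0.5:
  ψ = 0.5000: g = -0.09168, g' = -0.6729 → ψ = 0.3638
  ψ = 0.3638: g = -0.00322, g' = -0.6343 → ψ = 0.3587
Converged at ψ = 0.3587.
Then V = ψ·F = 0.3587·289 = 103.7 mol/h and L = F − V = 185.3 mol/h.

V = 103.7 mol/h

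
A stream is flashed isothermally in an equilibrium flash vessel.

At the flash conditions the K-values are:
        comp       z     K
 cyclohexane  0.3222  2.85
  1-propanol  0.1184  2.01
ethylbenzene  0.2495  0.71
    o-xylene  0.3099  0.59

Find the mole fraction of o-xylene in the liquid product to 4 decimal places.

x_o-xylene = 0.4799

Newton–Raphson from β = 0.36:
  β = 0.3600: g = 0.21563, g' = -0.5601 → β = 0.7450
  β = 0.7450: g = 0.04365, g' = -0.3764 → β = 0.8609
  β = 0.8609: g = 0.00106, g' = -0.3603 → β = 0.8639
Converged at β = 0.8639.
Compositions from xᵢ = zᵢ/(1+β(Kᵢ−1)), yᵢ = Kᵢxᵢ:
  cyclohexane: x = 0.1240, y = 0.3534
  1-propanol: x = 0.0632, y = 0.1271
  ethylbenzene: x = 0.3329, y = 0.2364
  o-xylene: x = 0.4799, y = 0.2831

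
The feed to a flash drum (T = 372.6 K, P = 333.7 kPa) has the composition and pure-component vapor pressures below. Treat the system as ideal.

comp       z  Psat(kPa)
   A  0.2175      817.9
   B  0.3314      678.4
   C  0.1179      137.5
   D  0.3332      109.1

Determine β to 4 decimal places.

β = 0.4620

Raoult's law: Kᵢ = Pᵢˢᵃᵗ/P = Pᵢˢᵃᵗ/333.7.
  K_A = 817.9/333.7 = 2.451004, K_B = 678.4/333.7 = 2.032964, K_C = 137.5/333.7 = 0.412047, K_D = 109.1/333.7 = 0.326940
Let β = V/F and solve Σ zᵢ(Kᵢ−1)/(1+β(Kᵢ−1)) = 0.
g(0) = ΣzᵢKᵢ − 1 = 0.3643 and g(1) = 1 − Σzᵢ/Kᵢ = -0.5570, so a root lies in (0, 1).
Iterate (Newton) starting at β = 0.5:
  β = 0.5000: g = -0.02756, g' = -0.7322 → β = 0.4624
  β = 0.4624: g = -0.00023, g' = -0.7210 → β = 0.4620
Converged at β = 0.4620.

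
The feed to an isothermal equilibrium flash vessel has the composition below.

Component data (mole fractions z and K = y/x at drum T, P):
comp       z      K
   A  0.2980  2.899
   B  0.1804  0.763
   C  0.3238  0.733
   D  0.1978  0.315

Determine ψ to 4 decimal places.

ψ = 0.3841

Rachford–Rice: g(ψ) = Σ zᵢ(Kᵢ−1)/(1+ψ(Kᵢ−1)) = 0.
Feasibility: ΣzᵢKᵢ = 1.3012, Σzᵢ/Kᵢ = 1.4089 — both > 1, two phases present.
Iterate (Newton) starting at ψ = 0.5:
  ψ = 0.5000: g = -0.06407, g' = -0.5412 → ψ = 0.3816
  ψ = 0.3816: g = 0.00140, g' = -0.5723 → ψ = 0.3841
Converged at ψ = 0.3841.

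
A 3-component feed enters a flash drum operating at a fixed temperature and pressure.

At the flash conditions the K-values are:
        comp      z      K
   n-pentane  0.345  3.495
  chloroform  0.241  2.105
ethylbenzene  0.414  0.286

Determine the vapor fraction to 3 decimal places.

Material balance + equilibrium reduce to Σ zᵢ(Kᵢ−1)/(1+ψ(Kᵢ−1)) = 0.
Check two-phase: ΣzᵢKᵢ = 1.831 > 1 and Σzᵢ/Kᵢ = 1.661 > 1, so g(0) = 0.831 > 0 and g(1) = -0.661 < 0.
Newton iteration, ψ⁰ = 0.5:
  ψ = 0.500: g = 0.0948, g' = -1.058 → ψ = 0.590
  ψ = 0.590: g = -0.0010, g' = -1.089 → ψ = 0.589
Converged at ψ = 0.589.

ψ = 0.589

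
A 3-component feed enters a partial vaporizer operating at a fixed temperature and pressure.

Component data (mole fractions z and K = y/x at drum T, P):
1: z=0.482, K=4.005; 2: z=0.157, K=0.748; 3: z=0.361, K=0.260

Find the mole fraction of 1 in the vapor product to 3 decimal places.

y_1 = 0.695

Rachford–Rice: g(β) = Σ zᵢ(Kᵢ−1)/(1+β(Kᵢ−1)) = 0.
Check two-phase: ΣzᵢKᵢ = 2.142 > 1 and Σzᵢ/Kᵢ = 1.719 > 1, so g(0) = 1.142 > 0 and g(1) = -0.719 < 0.
Newton–Raphson from β = 0.5:
  β = 0.500: g = 0.1095, g' = -1.206 → β = 0.591
Converged at β = 0.591.
Compositions from xᵢ = zᵢ/(1+β(Kᵢ−1)), yᵢ = Kᵢxᵢ:
  1: x = 0.174, y = 0.695
  2: x = 0.184, y = 0.138
  3: x = 0.642, y = 0.167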